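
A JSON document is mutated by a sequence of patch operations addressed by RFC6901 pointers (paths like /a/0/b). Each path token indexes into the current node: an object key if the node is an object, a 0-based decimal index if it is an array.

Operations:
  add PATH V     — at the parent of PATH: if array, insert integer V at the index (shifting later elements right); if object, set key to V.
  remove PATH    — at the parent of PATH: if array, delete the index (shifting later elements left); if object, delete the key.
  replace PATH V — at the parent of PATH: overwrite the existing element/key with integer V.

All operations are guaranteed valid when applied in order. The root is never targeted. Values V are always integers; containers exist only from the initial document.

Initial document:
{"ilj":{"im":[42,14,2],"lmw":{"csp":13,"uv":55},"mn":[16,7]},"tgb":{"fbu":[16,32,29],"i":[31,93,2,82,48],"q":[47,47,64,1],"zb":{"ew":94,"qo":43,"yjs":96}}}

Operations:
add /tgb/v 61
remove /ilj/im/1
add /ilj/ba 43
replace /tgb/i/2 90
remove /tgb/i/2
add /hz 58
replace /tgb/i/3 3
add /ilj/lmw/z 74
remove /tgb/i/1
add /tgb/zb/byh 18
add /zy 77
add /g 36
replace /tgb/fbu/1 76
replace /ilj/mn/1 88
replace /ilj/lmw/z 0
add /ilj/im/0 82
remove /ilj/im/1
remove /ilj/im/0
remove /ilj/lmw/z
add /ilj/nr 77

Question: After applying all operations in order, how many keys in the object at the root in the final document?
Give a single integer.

Answer: 5

Derivation:
After op 1 (add /tgb/v 61): {"ilj":{"im":[42,14,2],"lmw":{"csp":13,"uv":55},"mn":[16,7]},"tgb":{"fbu":[16,32,29],"i":[31,93,2,82,48],"q":[47,47,64,1],"v":61,"zb":{"ew":94,"qo":43,"yjs":96}}}
After op 2 (remove /ilj/im/1): {"ilj":{"im":[42,2],"lmw":{"csp":13,"uv":55},"mn":[16,7]},"tgb":{"fbu":[16,32,29],"i":[31,93,2,82,48],"q":[47,47,64,1],"v":61,"zb":{"ew":94,"qo":43,"yjs":96}}}
After op 3 (add /ilj/ba 43): {"ilj":{"ba":43,"im":[42,2],"lmw":{"csp":13,"uv":55},"mn":[16,7]},"tgb":{"fbu":[16,32,29],"i":[31,93,2,82,48],"q":[47,47,64,1],"v":61,"zb":{"ew":94,"qo":43,"yjs":96}}}
After op 4 (replace /tgb/i/2 90): {"ilj":{"ba":43,"im":[42,2],"lmw":{"csp":13,"uv":55},"mn":[16,7]},"tgb":{"fbu":[16,32,29],"i":[31,93,90,82,48],"q":[47,47,64,1],"v":61,"zb":{"ew":94,"qo":43,"yjs":96}}}
After op 5 (remove /tgb/i/2): {"ilj":{"ba":43,"im":[42,2],"lmw":{"csp":13,"uv":55},"mn":[16,7]},"tgb":{"fbu":[16,32,29],"i":[31,93,82,48],"q":[47,47,64,1],"v":61,"zb":{"ew":94,"qo":43,"yjs":96}}}
After op 6 (add /hz 58): {"hz":58,"ilj":{"ba":43,"im":[42,2],"lmw":{"csp":13,"uv":55},"mn":[16,7]},"tgb":{"fbu":[16,32,29],"i":[31,93,82,48],"q":[47,47,64,1],"v":61,"zb":{"ew":94,"qo":43,"yjs":96}}}
After op 7 (replace /tgb/i/3 3): {"hz":58,"ilj":{"ba":43,"im":[42,2],"lmw":{"csp":13,"uv":55},"mn":[16,7]},"tgb":{"fbu":[16,32,29],"i":[31,93,82,3],"q":[47,47,64,1],"v":61,"zb":{"ew":94,"qo":43,"yjs":96}}}
After op 8 (add /ilj/lmw/z 74): {"hz":58,"ilj":{"ba":43,"im":[42,2],"lmw":{"csp":13,"uv":55,"z":74},"mn":[16,7]},"tgb":{"fbu":[16,32,29],"i":[31,93,82,3],"q":[47,47,64,1],"v":61,"zb":{"ew":94,"qo":43,"yjs":96}}}
After op 9 (remove /tgb/i/1): {"hz":58,"ilj":{"ba":43,"im":[42,2],"lmw":{"csp":13,"uv":55,"z":74},"mn":[16,7]},"tgb":{"fbu":[16,32,29],"i":[31,82,3],"q":[47,47,64,1],"v":61,"zb":{"ew":94,"qo":43,"yjs":96}}}
After op 10 (add /tgb/zb/byh 18): {"hz":58,"ilj":{"ba":43,"im":[42,2],"lmw":{"csp":13,"uv":55,"z":74},"mn":[16,7]},"tgb":{"fbu":[16,32,29],"i":[31,82,3],"q":[47,47,64,1],"v":61,"zb":{"byh":18,"ew":94,"qo":43,"yjs":96}}}
After op 11 (add /zy 77): {"hz":58,"ilj":{"ba":43,"im":[42,2],"lmw":{"csp":13,"uv":55,"z":74},"mn":[16,7]},"tgb":{"fbu":[16,32,29],"i":[31,82,3],"q":[47,47,64,1],"v":61,"zb":{"byh":18,"ew":94,"qo":43,"yjs":96}},"zy":77}
After op 12 (add /g 36): {"g":36,"hz":58,"ilj":{"ba":43,"im":[42,2],"lmw":{"csp":13,"uv":55,"z":74},"mn":[16,7]},"tgb":{"fbu":[16,32,29],"i":[31,82,3],"q":[47,47,64,1],"v":61,"zb":{"byh":18,"ew":94,"qo":43,"yjs":96}},"zy":77}
After op 13 (replace /tgb/fbu/1 76): {"g":36,"hz":58,"ilj":{"ba":43,"im":[42,2],"lmw":{"csp":13,"uv":55,"z":74},"mn":[16,7]},"tgb":{"fbu":[16,76,29],"i":[31,82,3],"q":[47,47,64,1],"v":61,"zb":{"byh":18,"ew":94,"qo":43,"yjs":96}},"zy":77}
After op 14 (replace /ilj/mn/1 88): {"g":36,"hz":58,"ilj":{"ba":43,"im":[42,2],"lmw":{"csp":13,"uv":55,"z":74},"mn":[16,88]},"tgb":{"fbu":[16,76,29],"i":[31,82,3],"q":[47,47,64,1],"v":61,"zb":{"byh":18,"ew":94,"qo":43,"yjs":96}},"zy":77}
After op 15 (replace /ilj/lmw/z 0): {"g":36,"hz":58,"ilj":{"ba":43,"im":[42,2],"lmw":{"csp":13,"uv":55,"z":0},"mn":[16,88]},"tgb":{"fbu":[16,76,29],"i":[31,82,3],"q":[47,47,64,1],"v":61,"zb":{"byh":18,"ew":94,"qo":43,"yjs":96}},"zy":77}
After op 16 (add /ilj/im/0 82): {"g":36,"hz":58,"ilj":{"ba":43,"im":[82,42,2],"lmw":{"csp":13,"uv":55,"z":0},"mn":[16,88]},"tgb":{"fbu":[16,76,29],"i":[31,82,3],"q":[47,47,64,1],"v":61,"zb":{"byh":18,"ew":94,"qo":43,"yjs":96}},"zy":77}
After op 17 (remove /ilj/im/1): {"g":36,"hz":58,"ilj":{"ba":43,"im":[82,2],"lmw":{"csp":13,"uv":55,"z":0},"mn":[16,88]},"tgb":{"fbu":[16,76,29],"i":[31,82,3],"q":[47,47,64,1],"v":61,"zb":{"byh":18,"ew":94,"qo":43,"yjs":96}},"zy":77}
After op 18 (remove /ilj/im/0): {"g":36,"hz":58,"ilj":{"ba":43,"im":[2],"lmw":{"csp":13,"uv":55,"z":0},"mn":[16,88]},"tgb":{"fbu":[16,76,29],"i":[31,82,3],"q":[47,47,64,1],"v":61,"zb":{"byh":18,"ew":94,"qo":43,"yjs":96}},"zy":77}
After op 19 (remove /ilj/lmw/z): {"g":36,"hz":58,"ilj":{"ba":43,"im":[2],"lmw":{"csp":13,"uv":55},"mn":[16,88]},"tgb":{"fbu":[16,76,29],"i":[31,82,3],"q":[47,47,64,1],"v":61,"zb":{"byh":18,"ew":94,"qo":43,"yjs":96}},"zy":77}
After op 20 (add /ilj/nr 77): {"g":36,"hz":58,"ilj":{"ba":43,"im":[2],"lmw":{"csp":13,"uv":55},"mn":[16,88],"nr":77},"tgb":{"fbu":[16,76,29],"i":[31,82,3],"q":[47,47,64,1],"v":61,"zb":{"byh":18,"ew":94,"qo":43,"yjs":96}},"zy":77}
Size at the root: 5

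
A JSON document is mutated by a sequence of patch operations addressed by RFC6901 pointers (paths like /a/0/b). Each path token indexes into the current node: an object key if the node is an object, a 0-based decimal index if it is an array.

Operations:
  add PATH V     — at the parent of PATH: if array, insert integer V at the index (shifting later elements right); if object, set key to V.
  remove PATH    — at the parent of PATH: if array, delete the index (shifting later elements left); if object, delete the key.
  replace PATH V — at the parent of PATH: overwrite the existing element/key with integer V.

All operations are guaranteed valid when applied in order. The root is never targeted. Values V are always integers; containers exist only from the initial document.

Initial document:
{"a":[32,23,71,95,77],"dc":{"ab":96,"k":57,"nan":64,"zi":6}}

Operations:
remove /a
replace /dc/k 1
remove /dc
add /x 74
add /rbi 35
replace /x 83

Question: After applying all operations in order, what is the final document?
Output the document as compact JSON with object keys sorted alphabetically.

After op 1 (remove /a): {"dc":{"ab":96,"k":57,"nan":64,"zi":6}}
After op 2 (replace /dc/k 1): {"dc":{"ab":96,"k":1,"nan":64,"zi":6}}
After op 3 (remove /dc): {}
After op 4 (add /x 74): {"x":74}
After op 5 (add /rbi 35): {"rbi":35,"x":74}
After op 6 (replace /x 83): {"rbi":35,"x":83}

Answer: {"rbi":35,"x":83}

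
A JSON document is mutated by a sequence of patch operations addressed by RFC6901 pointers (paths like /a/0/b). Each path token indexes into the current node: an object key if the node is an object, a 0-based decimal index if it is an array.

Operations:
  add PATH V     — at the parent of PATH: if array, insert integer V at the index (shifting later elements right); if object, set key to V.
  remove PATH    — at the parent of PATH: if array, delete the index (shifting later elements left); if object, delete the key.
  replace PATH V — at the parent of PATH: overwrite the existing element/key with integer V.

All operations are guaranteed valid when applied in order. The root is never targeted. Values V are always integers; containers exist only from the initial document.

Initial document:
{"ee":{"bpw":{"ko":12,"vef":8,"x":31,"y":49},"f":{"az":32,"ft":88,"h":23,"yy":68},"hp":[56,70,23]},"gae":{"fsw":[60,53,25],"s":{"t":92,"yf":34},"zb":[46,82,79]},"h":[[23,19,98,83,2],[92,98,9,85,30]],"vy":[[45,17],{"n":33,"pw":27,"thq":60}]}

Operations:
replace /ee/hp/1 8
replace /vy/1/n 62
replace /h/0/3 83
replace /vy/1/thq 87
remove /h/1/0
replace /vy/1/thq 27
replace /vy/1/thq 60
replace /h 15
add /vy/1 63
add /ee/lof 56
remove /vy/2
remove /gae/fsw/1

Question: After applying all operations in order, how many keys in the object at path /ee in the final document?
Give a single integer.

Answer: 4

Derivation:
After op 1 (replace /ee/hp/1 8): {"ee":{"bpw":{"ko":12,"vef":8,"x":31,"y":49},"f":{"az":32,"ft":88,"h":23,"yy":68},"hp":[56,8,23]},"gae":{"fsw":[60,53,25],"s":{"t":92,"yf":34},"zb":[46,82,79]},"h":[[23,19,98,83,2],[92,98,9,85,30]],"vy":[[45,17],{"n":33,"pw":27,"thq":60}]}
After op 2 (replace /vy/1/n 62): {"ee":{"bpw":{"ko":12,"vef":8,"x":31,"y":49},"f":{"az":32,"ft":88,"h":23,"yy":68},"hp":[56,8,23]},"gae":{"fsw":[60,53,25],"s":{"t":92,"yf":34},"zb":[46,82,79]},"h":[[23,19,98,83,2],[92,98,9,85,30]],"vy":[[45,17],{"n":62,"pw":27,"thq":60}]}
After op 3 (replace /h/0/3 83): {"ee":{"bpw":{"ko":12,"vef":8,"x":31,"y":49},"f":{"az":32,"ft":88,"h":23,"yy":68},"hp":[56,8,23]},"gae":{"fsw":[60,53,25],"s":{"t":92,"yf":34},"zb":[46,82,79]},"h":[[23,19,98,83,2],[92,98,9,85,30]],"vy":[[45,17],{"n":62,"pw":27,"thq":60}]}
After op 4 (replace /vy/1/thq 87): {"ee":{"bpw":{"ko":12,"vef":8,"x":31,"y":49},"f":{"az":32,"ft":88,"h":23,"yy":68},"hp":[56,8,23]},"gae":{"fsw":[60,53,25],"s":{"t":92,"yf":34},"zb":[46,82,79]},"h":[[23,19,98,83,2],[92,98,9,85,30]],"vy":[[45,17],{"n":62,"pw":27,"thq":87}]}
After op 5 (remove /h/1/0): {"ee":{"bpw":{"ko":12,"vef":8,"x":31,"y":49},"f":{"az":32,"ft":88,"h":23,"yy":68},"hp":[56,8,23]},"gae":{"fsw":[60,53,25],"s":{"t":92,"yf":34},"zb":[46,82,79]},"h":[[23,19,98,83,2],[98,9,85,30]],"vy":[[45,17],{"n":62,"pw":27,"thq":87}]}
After op 6 (replace /vy/1/thq 27): {"ee":{"bpw":{"ko":12,"vef":8,"x":31,"y":49},"f":{"az":32,"ft":88,"h":23,"yy":68},"hp":[56,8,23]},"gae":{"fsw":[60,53,25],"s":{"t":92,"yf":34},"zb":[46,82,79]},"h":[[23,19,98,83,2],[98,9,85,30]],"vy":[[45,17],{"n":62,"pw":27,"thq":27}]}
After op 7 (replace /vy/1/thq 60): {"ee":{"bpw":{"ko":12,"vef":8,"x":31,"y":49},"f":{"az":32,"ft":88,"h":23,"yy":68},"hp":[56,8,23]},"gae":{"fsw":[60,53,25],"s":{"t":92,"yf":34},"zb":[46,82,79]},"h":[[23,19,98,83,2],[98,9,85,30]],"vy":[[45,17],{"n":62,"pw":27,"thq":60}]}
After op 8 (replace /h 15): {"ee":{"bpw":{"ko":12,"vef":8,"x":31,"y":49},"f":{"az":32,"ft":88,"h":23,"yy":68},"hp":[56,8,23]},"gae":{"fsw":[60,53,25],"s":{"t":92,"yf":34},"zb":[46,82,79]},"h":15,"vy":[[45,17],{"n":62,"pw":27,"thq":60}]}
After op 9 (add /vy/1 63): {"ee":{"bpw":{"ko":12,"vef":8,"x":31,"y":49},"f":{"az":32,"ft":88,"h":23,"yy":68},"hp":[56,8,23]},"gae":{"fsw":[60,53,25],"s":{"t":92,"yf":34},"zb":[46,82,79]},"h":15,"vy":[[45,17],63,{"n":62,"pw":27,"thq":60}]}
After op 10 (add /ee/lof 56): {"ee":{"bpw":{"ko":12,"vef":8,"x":31,"y":49},"f":{"az":32,"ft":88,"h":23,"yy":68},"hp":[56,8,23],"lof":56},"gae":{"fsw":[60,53,25],"s":{"t":92,"yf":34},"zb":[46,82,79]},"h":15,"vy":[[45,17],63,{"n":62,"pw":27,"thq":60}]}
After op 11 (remove /vy/2): {"ee":{"bpw":{"ko":12,"vef":8,"x":31,"y":49},"f":{"az":32,"ft":88,"h":23,"yy":68},"hp":[56,8,23],"lof":56},"gae":{"fsw":[60,53,25],"s":{"t":92,"yf":34},"zb":[46,82,79]},"h":15,"vy":[[45,17],63]}
After op 12 (remove /gae/fsw/1): {"ee":{"bpw":{"ko":12,"vef":8,"x":31,"y":49},"f":{"az":32,"ft":88,"h":23,"yy":68},"hp":[56,8,23],"lof":56},"gae":{"fsw":[60,25],"s":{"t":92,"yf":34},"zb":[46,82,79]},"h":15,"vy":[[45,17],63]}
Size at path /ee: 4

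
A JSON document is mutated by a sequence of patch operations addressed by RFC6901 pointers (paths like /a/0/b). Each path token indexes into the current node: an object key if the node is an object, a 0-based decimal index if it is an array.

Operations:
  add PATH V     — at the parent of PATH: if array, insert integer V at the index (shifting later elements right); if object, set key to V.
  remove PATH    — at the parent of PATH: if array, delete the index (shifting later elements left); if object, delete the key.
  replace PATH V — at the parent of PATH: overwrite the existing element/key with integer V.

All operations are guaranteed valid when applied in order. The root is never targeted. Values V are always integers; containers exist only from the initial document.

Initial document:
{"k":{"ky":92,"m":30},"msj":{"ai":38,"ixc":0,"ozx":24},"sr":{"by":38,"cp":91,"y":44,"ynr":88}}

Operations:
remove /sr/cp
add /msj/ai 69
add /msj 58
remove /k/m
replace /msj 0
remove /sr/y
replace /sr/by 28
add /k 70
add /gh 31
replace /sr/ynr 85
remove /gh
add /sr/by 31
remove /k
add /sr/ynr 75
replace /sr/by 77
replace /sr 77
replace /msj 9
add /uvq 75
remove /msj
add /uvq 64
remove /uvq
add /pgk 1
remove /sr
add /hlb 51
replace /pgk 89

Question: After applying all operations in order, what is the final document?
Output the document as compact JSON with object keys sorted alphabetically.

After op 1 (remove /sr/cp): {"k":{"ky":92,"m":30},"msj":{"ai":38,"ixc":0,"ozx":24},"sr":{"by":38,"y":44,"ynr":88}}
After op 2 (add /msj/ai 69): {"k":{"ky":92,"m":30},"msj":{"ai":69,"ixc":0,"ozx":24},"sr":{"by":38,"y":44,"ynr":88}}
After op 3 (add /msj 58): {"k":{"ky":92,"m":30},"msj":58,"sr":{"by":38,"y":44,"ynr":88}}
After op 4 (remove /k/m): {"k":{"ky":92},"msj":58,"sr":{"by":38,"y":44,"ynr":88}}
After op 5 (replace /msj 0): {"k":{"ky":92},"msj":0,"sr":{"by":38,"y":44,"ynr":88}}
After op 6 (remove /sr/y): {"k":{"ky":92},"msj":0,"sr":{"by":38,"ynr":88}}
After op 7 (replace /sr/by 28): {"k":{"ky":92},"msj":0,"sr":{"by":28,"ynr":88}}
After op 8 (add /k 70): {"k":70,"msj":0,"sr":{"by":28,"ynr":88}}
After op 9 (add /gh 31): {"gh":31,"k":70,"msj":0,"sr":{"by":28,"ynr":88}}
After op 10 (replace /sr/ynr 85): {"gh":31,"k":70,"msj":0,"sr":{"by":28,"ynr":85}}
After op 11 (remove /gh): {"k":70,"msj":0,"sr":{"by":28,"ynr":85}}
After op 12 (add /sr/by 31): {"k":70,"msj":0,"sr":{"by":31,"ynr":85}}
After op 13 (remove /k): {"msj":0,"sr":{"by":31,"ynr":85}}
After op 14 (add /sr/ynr 75): {"msj":0,"sr":{"by":31,"ynr":75}}
After op 15 (replace /sr/by 77): {"msj":0,"sr":{"by":77,"ynr":75}}
After op 16 (replace /sr 77): {"msj":0,"sr":77}
After op 17 (replace /msj 9): {"msj":9,"sr":77}
After op 18 (add /uvq 75): {"msj":9,"sr":77,"uvq":75}
After op 19 (remove /msj): {"sr":77,"uvq":75}
After op 20 (add /uvq 64): {"sr":77,"uvq":64}
After op 21 (remove /uvq): {"sr":77}
After op 22 (add /pgk 1): {"pgk":1,"sr":77}
After op 23 (remove /sr): {"pgk":1}
After op 24 (add /hlb 51): {"hlb":51,"pgk":1}
After op 25 (replace /pgk 89): {"hlb":51,"pgk":89}

Answer: {"hlb":51,"pgk":89}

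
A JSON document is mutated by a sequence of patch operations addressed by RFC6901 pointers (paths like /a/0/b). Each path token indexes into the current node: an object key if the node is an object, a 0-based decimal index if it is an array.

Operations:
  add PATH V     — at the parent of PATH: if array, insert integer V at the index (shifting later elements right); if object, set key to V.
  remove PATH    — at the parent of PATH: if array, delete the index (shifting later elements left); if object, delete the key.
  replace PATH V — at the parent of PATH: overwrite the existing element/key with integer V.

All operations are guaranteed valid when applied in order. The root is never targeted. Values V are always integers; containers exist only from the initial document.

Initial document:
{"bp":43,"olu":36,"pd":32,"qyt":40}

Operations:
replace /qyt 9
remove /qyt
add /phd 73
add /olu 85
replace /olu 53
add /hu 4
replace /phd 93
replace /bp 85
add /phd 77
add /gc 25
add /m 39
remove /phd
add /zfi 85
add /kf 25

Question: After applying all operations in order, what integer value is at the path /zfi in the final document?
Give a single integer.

After op 1 (replace /qyt 9): {"bp":43,"olu":36,"pd":32,"qyt":9}
After op 2 (remove /qyt): {"bp":43,"olu":36,"pd":32}
After op 3 (add /phd 73): {"bp":43,"olu":36,"pd":32,"phd":73}
After op 4 (add /olu 85): {"bp":43,"olu":85,"pd":32,"phd":73}
After op 5 (replace /olu 53): {"bp":43,"olu":53,"pd":32,"phd":73}
After op 6 (add /hu 4): {"bp":43,"hu":4,"olu":53,"pd":32,"phd":73}
After op 7 (replace /phd 93): {"bp":43,"hu":4,"olu":53,"pd":32,"phd":93}
After op 8 (replace /bp 85): {"bp":85,"hu":4,"olu":53,"pd":32,"phd":93}
After op 9 (add /phd 77): {"bp":85,"hu":4,"olu":53,"pd":32,"phd":77}
After op 10 (add /gc 25): {"bp":85,"gc":25,"hu":4,"olu":53,"pd":32,"phd":77}
After op 11 (add /m 39): {"bp":85,"gc":25,"hu":4,"m":39,"olu":53,"pd":32,"phd":77}
After op 12 (remove /phd): {"bp":85,"gc":25,"hu":4,"m":39,"olu":53,"pd":32}
After op 13 (add /zfi 85): {"bp":85,"gc":25,"hu":4,"m":39,"olu":53,"pd":32,"zfi":85}
After op 14 (add /kf 25): {"bp":85,"gc":25,"hu":4,"kf":25,"m":39,"olu":53,"pd":32,"zfi":85}
Value at /zfi: 85

Answer: 85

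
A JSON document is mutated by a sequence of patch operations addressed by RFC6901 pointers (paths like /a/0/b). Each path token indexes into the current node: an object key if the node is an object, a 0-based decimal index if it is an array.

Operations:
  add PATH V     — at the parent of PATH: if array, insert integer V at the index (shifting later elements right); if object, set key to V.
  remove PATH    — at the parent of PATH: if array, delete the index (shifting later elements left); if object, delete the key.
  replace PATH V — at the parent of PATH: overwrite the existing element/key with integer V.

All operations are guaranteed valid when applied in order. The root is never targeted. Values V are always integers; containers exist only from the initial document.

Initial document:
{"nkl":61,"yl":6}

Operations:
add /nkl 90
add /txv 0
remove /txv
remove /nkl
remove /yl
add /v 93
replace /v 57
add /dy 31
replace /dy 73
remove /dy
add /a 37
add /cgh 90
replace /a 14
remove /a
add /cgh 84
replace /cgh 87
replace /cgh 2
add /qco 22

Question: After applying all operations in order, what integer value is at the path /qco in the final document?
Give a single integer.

Answer: 22

Derivation:
After op 1 (add /nkl 90): {"nkl":90,"yl":6}
After op 2 (add /txv 0): {"nkl":90,"txv":0,"yl":6}
After op 3 (remove /txv): {"nkl":90,"yl":6}
After op 4 (remove /nkl): {"yl":6}
After op 5 (remove /yl): {}
After op 6 (add /v 93): {"v":93}
After op 7 (replace /v 57): {"v":57}
After op 8 (add /dy 31): {"dy":31,"v":57}
After op 9 (replace /dy 73): {"dy":73,"v":57}
After op 10 (remove /dy): {"v":57}
After op 11 (add /a 37): {"a":37,"v":57}
After op 12 (add /cgh 90): {"a":37,"cgh":90,"v":57}
After op 13 (replace /a 14): {"a":14,"cgh":90,"v":57}
After op 14 (remove /a): {"cgh":90,"v":57}
After op 15 (add /cgh 84): {"cgh":84,"v":57}
After op 16 (replace /cgh 87): {"cgh":87,"v":57}
After op 17 (replace /cgh 2): {"cgh":2,"v":57}
After op 18 (add /qco 22): {"cgh":2,"qco":22,"v":57}
Value at /qco: 22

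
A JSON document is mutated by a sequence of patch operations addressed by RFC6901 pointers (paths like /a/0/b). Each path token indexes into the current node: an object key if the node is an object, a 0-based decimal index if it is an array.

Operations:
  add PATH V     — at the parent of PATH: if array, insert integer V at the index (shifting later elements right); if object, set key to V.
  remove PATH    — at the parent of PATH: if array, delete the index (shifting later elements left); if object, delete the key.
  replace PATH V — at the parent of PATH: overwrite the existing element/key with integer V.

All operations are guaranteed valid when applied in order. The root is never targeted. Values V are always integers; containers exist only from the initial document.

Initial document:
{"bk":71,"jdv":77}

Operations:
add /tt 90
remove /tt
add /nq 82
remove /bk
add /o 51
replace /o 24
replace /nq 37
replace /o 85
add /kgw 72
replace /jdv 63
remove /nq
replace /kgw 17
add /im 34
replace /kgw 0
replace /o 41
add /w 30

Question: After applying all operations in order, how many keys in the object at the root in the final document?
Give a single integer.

Answer: 5

Derivation:
After op 1 (add /tt 90): {"bk":71,"jdv":77,"tt":90}
After op 2 (remove /tt): {"bk":71,"jdv":77}
After op 3 (add /nq 82): {"bk":71,"jdv":77,"nq":82}
After op 4 (remove /bk): {"jdv":77,"nq":82}
After op 5 (add /o 51): {"jdv":77,"nq":82,"o":51}
After op 6 (replace /o 24): {"jdv":77,"nq":82,"o":24}
After op 7 (replace /nq 37): {"jdv":77,"nq":37,"o":24}
After op 8 (replace /o 85): {"jdv":77,"nq":37,"o":85}
After op 9 (add /kgw 72): {"jdv":77,"kgw":72,"nq":37,"o":85}
After op 10 (replace /jdv 63): {"jdv":63,"kgw":72,"nq":37,"o":85}
After op 11 (remove /nq): {"jdv":63,"kgw":72,"o":85}
After op 12 (replace /kgw 17): {"jdv":63,"kgw":17,"o":85}
After op 13 (add /im 34): {"im":34,"jdv":63,"kgw":17,"o":85}
After op 14 (replace /kgw 0): {"im":34,"jdv":63,"kgw":0,"o":85}
After op 15 (replace /o 41): {"im":34,"jdv":63,"kgw":0,"o":41}
After op 16 (add /w 30): {"im":34,"jdv":63,"kgw":0,"o":41,"w":30}
Size at the root: 5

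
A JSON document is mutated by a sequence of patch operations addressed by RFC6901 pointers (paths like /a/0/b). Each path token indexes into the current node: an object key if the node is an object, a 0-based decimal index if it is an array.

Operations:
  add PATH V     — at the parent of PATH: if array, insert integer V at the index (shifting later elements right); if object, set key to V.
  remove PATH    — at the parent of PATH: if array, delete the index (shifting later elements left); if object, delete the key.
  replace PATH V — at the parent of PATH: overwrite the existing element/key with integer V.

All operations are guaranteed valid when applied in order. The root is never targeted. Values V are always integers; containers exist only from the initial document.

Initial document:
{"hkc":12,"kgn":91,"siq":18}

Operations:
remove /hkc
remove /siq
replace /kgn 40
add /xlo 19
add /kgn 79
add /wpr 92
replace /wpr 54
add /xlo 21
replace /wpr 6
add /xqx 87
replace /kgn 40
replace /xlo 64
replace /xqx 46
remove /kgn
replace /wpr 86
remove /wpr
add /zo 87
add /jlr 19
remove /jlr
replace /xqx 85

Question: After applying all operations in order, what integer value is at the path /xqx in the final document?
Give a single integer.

Answer: 85

Derivation:
After op 1 (remove /hkc): {"kgn":91,"siq":18}
After op 2 (remove /siq): {"kgn":91}
After op 3 (replace /kgn 40): {"kgn":40}
After op 4 (add /xlo 19): {"kgn":40,"xlo":19}
After op 5 (add /kgn 79): {"kgn":79,"xlo":19}
After op 6 (add /wpr 92): {"kgn":79,"wpr":92,"xlo":19}
After op 7 (replace /wpr 54): {"kgn":79,"wpr":54,"xlo":19}
After op 8 (add /xlo 21): {"kgn":79,"wpr":54,"xlo":21}
After op 9 (replace /wpr 6): {"kgn":79,"wpr":6,"xlo":21}
After op 10 (add /xqx 87): {"kgn":79,"wpr":6,"xlo":21,"xqx":87}
After op 11 (replace /kgn 40): {"kgn":40,"wpr":6,"xlo":21,"xqx":87}
After op 12 (replace /xlo 64): {"kgn":40,"wpr":6,"xlo":64,"xqx":87}
After op 13 (replace /xqx 46): {"kgn":40,"wpr":6,"xlo":64,"xqx":46}
After op 14 (remove /kgn): {"wpr":6,"xlo":64,"xqx":46}
After op 15 (replace /wpr 86): {"wpr":86,"xlo":64,"xqx":46}
After op 16 (remove /wpr): {"xlo":64,"xqx":46}
After op 17 (add /zo 87): {"xlo":64,"xqx":46,"zo":87}
After op 18 (add /jlr 19): {"jlr":19,"xlo":64,"xqx":46,"zo":87}
After op 19 (remove /jlr): {"xlo":64,"xqx":46,"zo":87}
After op 20 (replace /xqx 85): {"xlo":64,"xqx":85,"zo":87}
Value at /xqx: 85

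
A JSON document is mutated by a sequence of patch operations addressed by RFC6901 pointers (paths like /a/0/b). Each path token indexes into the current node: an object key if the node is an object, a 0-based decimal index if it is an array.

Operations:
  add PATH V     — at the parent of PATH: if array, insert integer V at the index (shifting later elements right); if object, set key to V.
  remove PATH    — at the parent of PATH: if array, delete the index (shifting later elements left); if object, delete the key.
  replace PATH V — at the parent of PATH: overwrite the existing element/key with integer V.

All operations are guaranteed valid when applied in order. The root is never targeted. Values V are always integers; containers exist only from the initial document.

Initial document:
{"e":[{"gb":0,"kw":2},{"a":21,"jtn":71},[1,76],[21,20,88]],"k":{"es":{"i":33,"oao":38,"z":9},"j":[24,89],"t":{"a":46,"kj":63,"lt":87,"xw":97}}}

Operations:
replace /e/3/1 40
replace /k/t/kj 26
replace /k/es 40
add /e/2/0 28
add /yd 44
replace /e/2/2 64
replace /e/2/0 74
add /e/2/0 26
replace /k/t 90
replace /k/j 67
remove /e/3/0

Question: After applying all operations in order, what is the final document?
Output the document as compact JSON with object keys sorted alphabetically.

Answer: {"e":[{"gb":0,"kw":2},{"a":21,"jtn":71},[26,74,1,64],[40,88]],"k":{"es":40,"j":67,"t":90},"yd":44}

Derivation:
After op 1 (replace /e/3/1 40): {"e":[{"gb":0,"kw":2},{"a":21,"jtn":71},[1,76],[21,40,88]],"k":{"es":{"i":33,"oao":38,"z":9},"j":[24,89],"t":{"a":46,"kj":63,"lt":87,"xw":97}}}
After op 2 (replace /k/t/kj 26): {"e":[{"gb":0,"kw":2},{"a":21,"jtn":71},[1,76],[21,40,88]],"k":{"es":{"i":33,"oao":38,"z":9},"j":[24,89],"t":{"a":46,"kj":26,"lt":87,"xw":97}}}
After op 3 (replace /k/es 40): {"e":[{"gb":0,"kw":2},{"a":21,"jtn":71},[1,76],[21,40,88]],"k":{"es":40,"j":[24,89],"t":{"a":46,"kj":26,"lt":87,"xw":97}}}
After op 4 (add /e/2/0 28): {"e":[{"gb":0,"kw":2},{"a":21,"jtn":71},[28,1,76],[21,40,88]],"k":{"es":40,"j":[24,89],"t":{"a":46,"kj":26,"lt":87,"xw":97}}}
After op 5 (add /yd 44): {"e":[{"gb":0,"kw":2},{"a":21,"jtn":71},[28,1,76],[21,40,88]],"k":{"es":40,"j":[24,89],"t":{"a":46,"kj":26,"lt":87,"xw":97}},"yd":44}
After op 6 (replace /e/2/2 64): {"e":[{"gb":0,"kw":2},{"a":21,"jtn":71},[28,1,64],[21,40,88]],"k":{"es":40,"j":[24,89],"t":{"a":46,"kj":26,"lt":87,"xw":97}},"yd":44}
After op 7 (replace /e/2/0 74): {"e":[{"gb":0,"kw":2},{"a":21,"jtn":71},[74,1,64],[21,40,88]],"k":{"es":40,"j":[24,89],"t":{"a":46,"kj":26,"lt":87,"xw":97}},"yd":44}
After op 8 (add /e/2/0 26): {"e":[{"gb":0,"kw":2},{"a":21,"jtn":71},[26,74,1,64],[21,40,88]],"k":{"es":40,"j":[24,89],"t":{"a":46,"kj":26,"lt":87,"xw":97}},"yd":44}
After op 9 (replace /k/t 90): {"e":[{"gb":0,"kw":2},{"a":21,"jtn":71},[26,74,1,64],[21,40,88]],"k":{"es":40,"j":[24,89],"t":90},"yd":44}
After op 10 (replace /k/j 67): {"e":[{"gb":0,"kw":2},{"a":21,"jtn":71},[26,74,1,64],[21,40,88]],"k":{"es":40,"j":67,"t":90},"yd":44}
After op 11 (remove /e/3/0): {"e":[{"gb":0,"kw":2},{"a":21,"jtn":71},[26,74,1,64],[40,88]],"k":{"es":40,"j":67,"t":90},"yd":44}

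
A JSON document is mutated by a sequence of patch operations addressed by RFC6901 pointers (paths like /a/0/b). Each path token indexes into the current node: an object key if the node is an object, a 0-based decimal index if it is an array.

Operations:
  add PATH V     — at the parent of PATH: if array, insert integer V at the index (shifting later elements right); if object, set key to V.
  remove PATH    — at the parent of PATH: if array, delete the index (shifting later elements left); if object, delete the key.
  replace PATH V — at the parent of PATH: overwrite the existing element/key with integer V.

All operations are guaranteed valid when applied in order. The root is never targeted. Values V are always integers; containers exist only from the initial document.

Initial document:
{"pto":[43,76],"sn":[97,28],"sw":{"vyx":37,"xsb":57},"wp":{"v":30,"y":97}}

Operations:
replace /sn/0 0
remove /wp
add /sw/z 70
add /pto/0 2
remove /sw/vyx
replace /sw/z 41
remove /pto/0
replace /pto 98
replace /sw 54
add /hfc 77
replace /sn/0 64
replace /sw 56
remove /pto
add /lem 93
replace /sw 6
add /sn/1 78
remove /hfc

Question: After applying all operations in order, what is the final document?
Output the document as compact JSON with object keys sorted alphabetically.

After op 1 (replace /sn/0 0): {"pto":[43,76],"sn":[0,28],"sw":{"vyx":37,"xsb":57},"wp":{"v":30,"y":97}}
After op 2 (remove /wp): {"pto":[43,76],"sn":[0,28],"sw":{"vyx":37,"xsb":57}}
After op 3 (add /sw/z 70): {"pto":[43,76],"sn":[0,28],"sw":{"vyx":37,"xsb":57,"z":70}}
After op 4 (add /pto/0 2): {"pto":[2,43,76],"sn":[0,28],"sw":{"vyx":37,"xsb":57,"z":70}}
After op 5 (remove /sw/vyx): {"pto":[2,43,76],"sn":[0,28],"sw":{"xsb":57,"z":70}}
After op 6 (replace /sw/z 41): {"pto":[2,43,76],"sn":[0,28],"sw":{"xsb":57,"z":41}}
After op 7 (remove /pto/0): {"pto":[43,76],"sn":[0,28],"sw":{"xsb":57,"z":41}}
After op 8 (replace /pto 98): {"pto":98,"sn":[0,28],"sw":{"xsb":57,"z":41}}
After op 9 (replace /sw 54): {"pto":98,"sn":[0,28],"sw":54}
After op 10 (add /hfc 77): {"hfc":77,"pto":98,"sn":[0,28],"sw":54}
After op 11 (replace /sn/0 64): {"hfc":77,"pto":98,"sn":[64,28],"sw":54}
After op 12 (replace /sw 56): {"hfc":77,"pto":98,"sn":[64,28],"sw":56}
After op 13 (remove /pto): {"hfc":77,"sn":[64,28],"sw":56}
After op 14 (add /lem 93): {"hfc":77,"lem":93,"sn":[64,28],"sw":56}
After op 15 (replace /sw 6): {"hfc":77,"lem":93,"sn":[64,28],"sw":6}
After op 16 (add /sn/1 78): {"hfc":77,"lem":93,"sn":[64,78,28],"sw":6}
After op 17 (remove /hfc): {"lem":93,"sn":[64,78,28],"sw":6}

Answer: {"lem":93,"sn":[64,78,28],"sw":6}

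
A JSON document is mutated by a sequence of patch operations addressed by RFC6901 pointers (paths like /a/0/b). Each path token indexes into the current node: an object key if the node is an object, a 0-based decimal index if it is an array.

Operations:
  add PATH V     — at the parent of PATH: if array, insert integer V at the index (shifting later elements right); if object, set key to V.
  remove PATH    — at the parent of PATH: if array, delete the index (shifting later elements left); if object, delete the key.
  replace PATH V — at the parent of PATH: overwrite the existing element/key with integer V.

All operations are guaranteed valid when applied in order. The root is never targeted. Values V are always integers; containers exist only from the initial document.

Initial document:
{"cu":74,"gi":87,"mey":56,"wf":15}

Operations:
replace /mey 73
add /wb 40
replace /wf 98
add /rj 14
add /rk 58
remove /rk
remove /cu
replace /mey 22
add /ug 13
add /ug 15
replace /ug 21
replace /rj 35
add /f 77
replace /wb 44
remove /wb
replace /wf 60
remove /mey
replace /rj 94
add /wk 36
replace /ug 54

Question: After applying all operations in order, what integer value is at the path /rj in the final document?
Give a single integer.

Answer: 94

Derivation:
After op 1 (replace /mey 73): {"cu":74,"gi":87,"mey":73,"wf":15}
After op 2 (add /wb 40): {"cu":74,"gi":87,"mey":73,"wb":40,"wf":15}
After op 3 (replace /wf 98): {"cu":74,"gi":87,"mey":73,"wb":40,"wf":98}
After op 4 (add /rj 14): {"cu":74,"gi":87,"mey":73,"rj":14,"wb":40,"wf":98}
After op 5 (add /rk 58): {"cu":74,"gi":87,"mey":73,"rj":14,"rk":58,"wb":40,"wf":98}
After op 6 (remove /rk): {"cu":74,"gi":87,"mey":73,"rj":14,"wb":40,"wf":98}
After op 7 (remove /cu): {"gi":87,"mey":73,"rj":14,"wb":40,"wf":98}
After op 8 (replace /mey 22): {"gi":87,"mey":22,"rj":14,"wb":40,"wf":98}
After op 9 (add /ug 13): {"gi":87,"mey":22,"rj":14,"ug":13,"wb":40,"wf":98}
After op 10 (add /ug 15): {"gi":87,"mey":22,"rj":14,"ug":15,"wb":40,"wf":98}
After op 11 (replace /ug 21): {"gi":87,"mey":22,"rj":14,"ug":21,"wb":40,"wf":98}
After op 12 (replace /rj 35): {"gi":87,"mey":22,"rj":35,"ug":21,"wb":40,"wf":98}
After op 13 (add /f 77): {"f":77,"gi":87,"mey":22,"rj":35,"ug":21,"wb":40,"wf":98}
After op 14 (replace /wb 44): {"f":77,"gi":87,"mey":22,"rj":35,"ug":21,"wb":44,"wf":98}
After op 15 (remove /wb): {"f":77,"gi":87,"mey":22,"rj":35,"ug":21,"wf":98}
After op 16 (replace /wf 60): {"f":77,"gi":87,"mey":22,"rj":35,"ug":21,"wf":60}
After op 17 (remove /mey): {"f":77,"gi":87,"rj":35,"ug":21,"wf":60}
After op 18 (replace /rj 94): {"f":77,"gi":87,"rj":94,"ug":21,"wf":60}
After op 19 (add /wk 36): {"f":77,"gi":87,"rj":94,"ug":21,"wf":60,"wk":36}
After op 20 (replace /ug 54): {"f":77,"gi":87,"rj":94,"ug":54,"wf":60,"wk":36}
Value at /rj: 94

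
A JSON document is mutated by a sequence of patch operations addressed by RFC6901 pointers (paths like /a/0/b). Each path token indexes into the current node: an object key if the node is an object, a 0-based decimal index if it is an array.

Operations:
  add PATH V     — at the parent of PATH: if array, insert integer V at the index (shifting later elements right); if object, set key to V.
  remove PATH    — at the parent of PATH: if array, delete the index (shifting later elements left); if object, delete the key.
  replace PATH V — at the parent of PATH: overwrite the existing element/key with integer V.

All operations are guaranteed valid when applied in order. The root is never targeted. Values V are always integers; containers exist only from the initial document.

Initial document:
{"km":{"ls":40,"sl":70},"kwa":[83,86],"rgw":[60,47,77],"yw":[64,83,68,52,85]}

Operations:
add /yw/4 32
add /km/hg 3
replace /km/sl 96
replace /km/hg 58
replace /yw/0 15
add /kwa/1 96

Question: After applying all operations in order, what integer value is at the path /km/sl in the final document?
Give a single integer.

Answer: 96

Derivation:
After op 1 (add /yw/4 32): {"km":{"ls":40,"sl":70},"kwa":[83,86],"rgw":[60,47,77],"yw":[64,83,68,52,32,85]}
After op 2 (add /km/hg 3): {"km":{"hg":3,"ls":40,"sl":70},"kwa":[83,86],"rgw":[60,47,77],"yw":[64,83,68,52,32,85]}
After op 3 (replace /km/sl 96): {"km":{"hg":3,"ls":40,"sl":96},"kwa":[83,86],"rgw":[60,47,77],"yw":[64,83,68,52,32,85]}
After op 4 (replace /km/hg 58): {"km":{"hg":58,"ls":40,"sl":96},"kwa":[83,86],"rgw":[60,47,77],"yw":[64,83,68,52,32,85]}
After op 5 (replace /yw/0 15): {"km":{"hg":58,"ls":40,"sl":96},"kwa":[83,86],"rgw":[60,47,77],"yw":[15,83,68,52,32,85]}
After op 6 (add /kwa/1 96): {"km":{"hg":58,"ls":40,"sl":96},"kwa":[83,96,86],"rgw":[60,47,77],"yw":[15,83,68,52,32,85]}
Value at /km/sl: 96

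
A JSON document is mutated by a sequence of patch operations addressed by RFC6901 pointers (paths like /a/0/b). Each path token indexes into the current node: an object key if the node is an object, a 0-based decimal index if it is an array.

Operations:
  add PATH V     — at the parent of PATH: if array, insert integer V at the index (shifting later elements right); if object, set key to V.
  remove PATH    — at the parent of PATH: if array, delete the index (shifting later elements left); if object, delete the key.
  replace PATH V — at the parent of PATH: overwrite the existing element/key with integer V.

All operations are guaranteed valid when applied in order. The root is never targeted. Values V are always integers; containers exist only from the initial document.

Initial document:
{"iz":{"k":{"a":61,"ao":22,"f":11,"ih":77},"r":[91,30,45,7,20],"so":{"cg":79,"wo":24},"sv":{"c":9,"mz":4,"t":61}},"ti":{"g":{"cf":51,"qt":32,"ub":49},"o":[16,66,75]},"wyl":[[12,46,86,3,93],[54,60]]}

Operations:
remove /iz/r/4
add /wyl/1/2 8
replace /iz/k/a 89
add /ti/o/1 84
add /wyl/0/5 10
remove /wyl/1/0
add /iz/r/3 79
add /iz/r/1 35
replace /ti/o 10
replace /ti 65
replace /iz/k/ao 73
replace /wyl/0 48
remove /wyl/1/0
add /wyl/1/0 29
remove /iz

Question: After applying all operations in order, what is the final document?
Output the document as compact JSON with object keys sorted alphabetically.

After op 1 (remove /iz/r/4): {"iz":{"k":{"a":61,"ao":22,"f":11,"ih":77},"r":[91,30,45,7],"so":{"cg":79,"wo":24},"sv":{"c":9,"mz":4,"t":61}},"ti":{"g":{"cf":51,"qt":32,"ub":49},"o":[16,66,75]},"wyl":[[12,46,86,3,93],[54,60]]}
After op 2 (add /wyl/1/2 8): {"iz":{"k":{"a":61,"ao":22,"f":11,"ih":77},"r":[91,30,45,7],"so":{"cg":79,"wo":24},"sv":{"c":9,"mz":4,"t":61}},"ti":{"g":{"cf":51,"qt":32,"ub":49},"o":[16,66,75]},"wyl":[[12,46,86,3,93],[54,60,8]]}
After op 3 (replace /iz/k/a 89): {"iz":{"k":{"a":89,"ao":22,"f":11,"ih":77},"r":[91,30,45,7],"so":{"cg":79,"wo":24},"sv":{"c":9,"mz":4,"t":61}},"ti":{"g":{"cf":51,"qt":32,"ub":49},"o":[16,66,75]},"wyl":[[12,46,86,3,93],[54,60,8]]}
After op 4 (add /ti/o/1 84): {"iz":{"k":{"a":89,"ao":22,"f":11,"ih":77},"r":[91,30,45,7],"so":{"cg":79,"wo":24},"sv":{"c":9,"mz":4,"t":61}},"ti":{"g":{"cf":51,"qt":32,"ub":49},"o":[16,84,66,75]},"wyl":[[12,46,86,3,93],[54,60,8]]}
After op 5 (add /wyl/0/5 10): {"iz":{"k":{"a":89,"ao":22,"f":11,"ih":77},"r":[91,30,45,7],"so":{"cg":79,"wo":24},"sv":{"c":9,"mz":4,"t":61}},"ti":{"g":{"cf":51,"qt":32,"ub":49},"o":[16,84,66,75]},"wyl":[[12,46,86,3,93,10],[54,60,8]]}
After op 6 (remove /wyl/1/0): {"iz":{"k":{"a":89,"ao":22,"f":11,"ih":77},"r":[91,30,45,7],"so":{"cg":79,"wo":24},"sv":{"c":9,"mz":4,"t":61}},"ti":{"g":{"cf":51,"qt":32,"ub":49},"o":[16,84,66,75]},"wyl":[[12,46,86,3,93,10],[60,8]]}
After op 7 (add /iz/r/3 79): {"iz":{"k":{"a":89,"ao":22,"f":11,"ih":77},"r":[91,30,45,79,7],"so":{"cg":79,"wo":24},"sv":{"c":9,"mz":4,"t":61}},"ti":{"g":{"cf":51,"qt":32,"ub":49},"o":[16,84,66,75]},"wyl":[[12,46,86,3,93,10],[60,8]]}
After op 8 (add /iz/r/1 35): {"iz":{"k":{"a":89,"ao":22,"f":11,"ih":77},"r":[91,35,30,45,79,7],"so":{"cg":79,"wo":24},"sv":{"c":9,"mz":4,"t":61}},"ti":{"g":{"cf":51,"qt":32,"ub":49},"o":[16,84,66,75]},"wyl":[[12,46,86,3,93,10],[60,8]]}
After op 9 (replace /ti/o 10): {"iz":{"k":{"a":89,"ao":22,"f":11,"ih":77},"r":[91,35,30,45,79,7],"so":{"cg":79,"wo":24},"sv":{"c":9,"mz":4,"t":61}},"ti":{"g":{"cf":51,"qt":32,"ub":49},"o":10},"wyl":[[12,46,86,3,93,10],[60,8]]}
After op 10 (replace /ti 65): {"iz":{"k":{"a":89,"ao":22,"f":11,"ih":77},"r":[91,35,30,45,79,7],"so":{"cg":79,"wo":24},"sv":{"c":9,"mz":4,"t":61}},"ti":65,"wyl":[[12,46,86,3,93,10],[60,8]]}
After op 11 (replace /iz/k/ao 73): {"iz":{"k":{"a":89,"ao":73,"f":11,"ih":77},"r":[91,35,30,45,79,7],"so":{"cg":79,"wo":24},"sv":{"c":9,"mz":4,"t":61}},"ti":65,"wyl":[[12,46,86,3,93,10],[60,8]]}
After op 12 (replace /wyl/0 48): {"iz":{"k":{"a":89,"ao":73,"f":11,"ih":77},"r":[91,35,30,45,79,7],"so":{"cg":79,"wo":24},"sv":{"c":9,"mz":4,"t":61}},"ti":65,"wyl":[48,[60,8]]}
After op 13 (remove /wyl/1/0): {"iz":{"k":{"a":89,"ao":73,"f":11,"ih":77},"r":[91,35,30,45,79,7],"so":{"cg":79,"wo":24},"sv":{"c":9,"mz":4,"t":61}},"ti":65,"wyl":[48,[8]]}
After op 14 (add /wyl/1/0 29): {"iz":{"k":{"a":89,"ao":73,"f":11,"ih":77},"r":[91,35,30,45,79,7],"so":{"cg":79,"wo":24},"sv":{"c":9,"mz":4,"t":61}},"ti":65,"wyl":[48,[29,8]]}
After op 15 (remove /iz): {"ti":65,"wyl":[48,[29,8]]}

Answer: {"ti":65,"wyl":[48,[29,8]]}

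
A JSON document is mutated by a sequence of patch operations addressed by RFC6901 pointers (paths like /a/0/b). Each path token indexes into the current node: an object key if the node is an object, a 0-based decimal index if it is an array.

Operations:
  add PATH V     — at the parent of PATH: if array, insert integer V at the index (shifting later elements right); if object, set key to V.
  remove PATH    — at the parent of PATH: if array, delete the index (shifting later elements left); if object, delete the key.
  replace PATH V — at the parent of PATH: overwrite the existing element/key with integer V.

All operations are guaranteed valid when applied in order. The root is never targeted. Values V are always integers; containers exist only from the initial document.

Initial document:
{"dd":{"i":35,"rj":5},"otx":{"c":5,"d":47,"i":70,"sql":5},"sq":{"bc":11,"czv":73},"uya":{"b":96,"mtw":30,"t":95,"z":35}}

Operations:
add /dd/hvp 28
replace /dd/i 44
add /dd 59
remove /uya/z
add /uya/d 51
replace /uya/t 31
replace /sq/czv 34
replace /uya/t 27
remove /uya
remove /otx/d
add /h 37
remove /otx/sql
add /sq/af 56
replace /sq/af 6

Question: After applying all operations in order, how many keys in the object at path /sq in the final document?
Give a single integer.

After op 1 (add /dd/hvp 28): {"dd":{"hvp":28,"i":35,"rj":5},"otx":{"c":5,"d":47,"i":70,"sql":5},"sq":{"bc":11,"czv":73},"uya":{"b":96,"mtw":30,"t":95,"z":35}}
After op 2 (replace /dd/i 44): {"dd":{"hvp":28,"i":44,"rj":5},"otx":{"c":5,"d":47,"i":70,"sql":5},"sq":{"bc":11,"czv":73},"uya":{"b":96,"mtw":30,"t":95,"z":35}}
After op 3 (add /dd 59): {"dd":59,"otx":{"c":5,"d":47,"i":70,"sql":5},"sq":{"bc":11,"czv":73},"uya":{"b":96,"mtw":30,"t":95,"z":35}}
After op 4 (remove /uya/z): {"dd":59,"otx":{"c":5,"d":47,"i":70,"sql":5},"sq":{"bc":11,"czv":73},"uya":{"b":96,"mtw":30,"t":95}}
After op 5 (add /uya/d 51): {"dd":59,"otx":{"c":5,"d":47,"i":70,"sql":5},"sq":{"bc":11,"czv":73},"uya":{"b":96,"d":51,"mtw":30,"t":95}}
After op 6 (replace /uya/t 31): {"dd":59,"otx":{"c":5,"d":47,"i":70,"sql":5},"sq":{"bc":11,"czv":73},"uya":{"b":96,"d":51,"mtw":30,"t":31}}
After op 7 (replace /sq/czv 34): {"dd":59,"otx":{"c":5,"d":47,"i":70,"sql":5},"sq":{"bc":11,"czv":34},"uya":{"b":96,"d":51,"mtw":30,"t":31}}
After op 8 (replace /uya/t 27): {"dd":59,"otx":{"c":5,"d":47,"i":70,"sql":5},"sq":{"bc":11,"czv":34},"uya":{"b":96,"d":51,"mtw":30,"t":27}}
After op 9 (remove /uya): {"dd":59,"otx":{"c":5,"d":47,"i":70,"sql":5},"sq":{"bc":11,"czv":34}}
After op 10 (remove /otx/d): {"dd":59,"otx":{"c":5,"i":70,"sql":5},"sq":{"bc":11,"czv":34}}
After op 11 (add /h 37): {"dd":59,"h":37,"otx":{"c":5,"i":70,"sql":5},"sq":{"bc":11,"czv":34}}
After op 12 (remove /otx/sql): {"dd":59,"h":37,"otx":{"c":5,"i":70},"sq":{"bc":11,"czv":34}}
After op 13 (add /sq/af 56): {"dd":59,"h":37,"otx":{"c":5,"i":70},"sq":{"af":56,"bc":11,"czv":34}}
After op 14 (replace /sq/af 6): {"dd":59,"h":37,"otx":{"c":5,"i":70},"sq":{"af":6,"bc":11,"czv":34}}
Size at path /sq: 3

Answer: 3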